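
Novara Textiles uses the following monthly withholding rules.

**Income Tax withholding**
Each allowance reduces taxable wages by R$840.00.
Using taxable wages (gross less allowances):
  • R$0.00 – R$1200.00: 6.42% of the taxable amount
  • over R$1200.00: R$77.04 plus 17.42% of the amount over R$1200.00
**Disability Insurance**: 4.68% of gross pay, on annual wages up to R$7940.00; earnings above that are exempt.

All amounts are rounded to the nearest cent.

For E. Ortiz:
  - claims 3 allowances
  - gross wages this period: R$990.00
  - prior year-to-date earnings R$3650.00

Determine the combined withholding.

R$46.33

Income Tax: taxable = R$990.00 − 3×R$840.00 = R$-1530.00
  Taxable ≤ 0 → R$0.00
Disability Insurance: 4.68% × R$990.00 = R$46.33
Total: R$0.00 + R$46.33 = R$46.33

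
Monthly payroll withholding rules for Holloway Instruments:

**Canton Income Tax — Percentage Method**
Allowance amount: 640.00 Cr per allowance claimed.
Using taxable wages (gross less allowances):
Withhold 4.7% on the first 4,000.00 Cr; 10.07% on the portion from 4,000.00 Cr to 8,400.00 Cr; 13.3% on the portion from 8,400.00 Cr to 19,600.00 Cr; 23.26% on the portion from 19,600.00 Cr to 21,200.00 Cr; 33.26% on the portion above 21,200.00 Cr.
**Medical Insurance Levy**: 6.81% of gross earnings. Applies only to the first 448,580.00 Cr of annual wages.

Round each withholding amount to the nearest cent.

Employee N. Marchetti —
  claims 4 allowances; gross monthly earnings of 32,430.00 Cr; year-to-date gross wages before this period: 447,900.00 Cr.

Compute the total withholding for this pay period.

5,422.79 Cr

Canton Income Tax: taxable = 32,430.00 Cr − 4×640.00 Cr = 29,870.00 Cr
  2,492.84 Cr + 33.26% × (29,870.00 Cr − 21,200.00 Cr) = 2,492.84 Cr + 33.26% × 8,670.00 Cr = 5,376.48 Cr
Medical Insurance Levy: cap 448,580.00 Cr − YTD 447,900.00 Cr = 680.00 Cr subject; 6.81% × 680.00 Cr = 46.31 Cr
Total: 5,376.48 Cr + 46.31 Cr = 5,422.79 Cr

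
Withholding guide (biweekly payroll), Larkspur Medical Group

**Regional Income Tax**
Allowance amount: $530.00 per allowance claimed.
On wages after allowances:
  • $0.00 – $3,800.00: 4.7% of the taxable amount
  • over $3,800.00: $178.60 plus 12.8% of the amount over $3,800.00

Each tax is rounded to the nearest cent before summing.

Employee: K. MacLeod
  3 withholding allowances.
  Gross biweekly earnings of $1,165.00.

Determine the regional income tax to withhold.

Regional Income Tax: taxable = $1,165.00 − 3×$530.00 = $-425.00
  Taxable ≤ 0 → $0.00

$0.00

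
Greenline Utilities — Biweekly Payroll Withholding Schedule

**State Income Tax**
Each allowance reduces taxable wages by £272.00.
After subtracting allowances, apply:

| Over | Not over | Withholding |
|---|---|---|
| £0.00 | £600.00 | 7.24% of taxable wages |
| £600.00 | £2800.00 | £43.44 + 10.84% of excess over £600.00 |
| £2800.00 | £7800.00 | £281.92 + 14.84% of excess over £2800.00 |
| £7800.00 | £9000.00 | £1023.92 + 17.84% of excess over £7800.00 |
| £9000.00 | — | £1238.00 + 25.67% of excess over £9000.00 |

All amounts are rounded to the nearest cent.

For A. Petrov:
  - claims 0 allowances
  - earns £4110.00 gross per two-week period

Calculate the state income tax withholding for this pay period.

£476.32

State Income Tax: taxable = £4110.00
  £281.92 + 14.84% × (£4110.00 − £2800.00) = £281.92 + 14.84% × £1310.00 = £476.32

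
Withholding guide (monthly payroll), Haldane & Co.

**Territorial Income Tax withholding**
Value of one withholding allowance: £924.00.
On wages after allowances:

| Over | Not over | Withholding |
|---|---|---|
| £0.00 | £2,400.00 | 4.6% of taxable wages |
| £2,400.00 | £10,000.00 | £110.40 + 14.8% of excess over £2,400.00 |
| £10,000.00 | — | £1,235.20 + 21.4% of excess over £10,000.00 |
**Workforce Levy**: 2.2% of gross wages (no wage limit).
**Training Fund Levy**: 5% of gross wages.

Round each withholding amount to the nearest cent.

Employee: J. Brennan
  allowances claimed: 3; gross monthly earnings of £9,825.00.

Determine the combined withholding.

£1,506.44

Territorial Income Tax: taxable = £9,825.00 − 3×£924.00 = £7,053.00
  £110.40 + 14.8% × (£7,053.00 − £2,400.00) = £110.40 + 14.8% × £4,653.00 = £799.04
Workforce Levy: 2.2% × £9,825.00 = £216.15
Training Fund Levy: 5% × £9,825.00 = £491.25
Total: £799.04 + £216.15 + £491.25 = £1,506.44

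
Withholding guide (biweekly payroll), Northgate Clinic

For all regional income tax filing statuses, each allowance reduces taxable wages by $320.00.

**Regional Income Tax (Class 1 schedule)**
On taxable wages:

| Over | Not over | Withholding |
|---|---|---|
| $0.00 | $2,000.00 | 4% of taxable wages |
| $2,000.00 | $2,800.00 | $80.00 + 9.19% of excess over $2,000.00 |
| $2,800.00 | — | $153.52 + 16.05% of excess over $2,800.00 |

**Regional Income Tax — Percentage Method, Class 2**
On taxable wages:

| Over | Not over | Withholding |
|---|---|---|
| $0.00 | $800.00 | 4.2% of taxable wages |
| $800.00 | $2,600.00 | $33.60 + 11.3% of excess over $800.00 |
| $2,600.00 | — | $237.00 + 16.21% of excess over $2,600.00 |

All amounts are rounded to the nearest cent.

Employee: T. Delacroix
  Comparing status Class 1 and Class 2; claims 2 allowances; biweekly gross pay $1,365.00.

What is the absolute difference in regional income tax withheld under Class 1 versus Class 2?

$1.45

Regional Income Tax (Class 1): taxable = $1,365.00 − 2×$320.00 = $725.00
  4% × $725.00 = $29.00
Regional Income Tax (Class 2): taxable = $1,365.00 − 2×$320.00 = $725.00
  4.2% × $725.00 = $30.45
Difference: |$29.00 − $30.45| = $1.45 (higher under Class 2)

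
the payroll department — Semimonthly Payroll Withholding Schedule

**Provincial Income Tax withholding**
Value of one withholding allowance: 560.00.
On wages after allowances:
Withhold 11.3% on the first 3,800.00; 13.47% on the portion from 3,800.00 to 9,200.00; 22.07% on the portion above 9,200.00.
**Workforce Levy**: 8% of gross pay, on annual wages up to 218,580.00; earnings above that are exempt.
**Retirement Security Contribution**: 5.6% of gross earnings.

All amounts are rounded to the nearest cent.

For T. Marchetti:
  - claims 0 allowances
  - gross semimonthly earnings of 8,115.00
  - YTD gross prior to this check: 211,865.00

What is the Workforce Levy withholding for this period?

Workforce Levy: cap 218,580.00 − YTD 211,865.00 = 6,715.00 subject; 8% × 6,715.00 = 537.20

537.20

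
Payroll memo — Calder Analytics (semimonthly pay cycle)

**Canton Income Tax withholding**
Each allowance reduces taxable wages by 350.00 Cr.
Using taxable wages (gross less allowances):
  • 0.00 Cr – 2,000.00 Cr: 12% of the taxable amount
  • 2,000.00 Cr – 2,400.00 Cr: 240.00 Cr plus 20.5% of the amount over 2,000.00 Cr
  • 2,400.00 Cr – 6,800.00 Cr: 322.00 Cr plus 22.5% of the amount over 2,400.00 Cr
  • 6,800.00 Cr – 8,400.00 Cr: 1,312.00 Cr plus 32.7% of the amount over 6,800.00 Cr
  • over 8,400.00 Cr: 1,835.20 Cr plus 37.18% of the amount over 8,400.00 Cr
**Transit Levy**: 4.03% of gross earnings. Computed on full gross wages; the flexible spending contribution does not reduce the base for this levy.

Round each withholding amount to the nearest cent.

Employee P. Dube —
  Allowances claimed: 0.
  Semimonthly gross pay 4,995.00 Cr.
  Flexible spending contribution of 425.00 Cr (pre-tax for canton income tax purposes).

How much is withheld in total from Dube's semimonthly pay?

1,011.55 Cr

Canton Income Tax: taxable = 4,995.00 Cr − 425.00 Cr = 4,570.00 Cr
  322.00 Cr + 22.5% × (4,570.00 Cr − 2,400.00 Cr) = 322.00 Cr + 22.5% × 2,170.00 Cr = 810.25 Cr
Transit Levy: 4.03% × 4,995.00 Cr = 201.30 Cr
Total: 810.25 Cr + 201.30 Cr = 1,011.55 Cr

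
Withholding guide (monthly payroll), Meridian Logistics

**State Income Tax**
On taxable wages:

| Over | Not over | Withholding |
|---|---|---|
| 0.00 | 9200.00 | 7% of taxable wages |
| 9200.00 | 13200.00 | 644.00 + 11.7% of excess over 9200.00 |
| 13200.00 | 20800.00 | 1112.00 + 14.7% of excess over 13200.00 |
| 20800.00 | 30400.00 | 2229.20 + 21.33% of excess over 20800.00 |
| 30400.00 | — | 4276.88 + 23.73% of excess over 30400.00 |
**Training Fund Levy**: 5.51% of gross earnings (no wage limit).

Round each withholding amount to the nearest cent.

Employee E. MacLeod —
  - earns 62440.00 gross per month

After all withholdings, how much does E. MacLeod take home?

State Income Tax: taxable = 62440.00
  4276.88 + 23.73% × (62440.00 − 30400.00) = 4276.88 + 23.73% × 32040.00 = 11879.97
Training Fund Levy: 5.51% × 62440.00 = 3440.44
Total withheld: 11879.97 + 3440.44 = 15320.41
Net pay: 62440.00 − 15320.41 = 47119.59

47119.59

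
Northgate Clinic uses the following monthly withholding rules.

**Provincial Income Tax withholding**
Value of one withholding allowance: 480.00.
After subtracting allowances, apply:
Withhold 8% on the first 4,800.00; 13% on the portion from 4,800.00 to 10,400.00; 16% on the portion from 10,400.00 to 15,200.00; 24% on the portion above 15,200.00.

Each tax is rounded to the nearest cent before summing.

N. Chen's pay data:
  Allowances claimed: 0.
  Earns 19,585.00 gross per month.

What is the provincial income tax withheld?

2,932.40

Provincial Income Tax: taxable = 19,585.00
  1,880.00 + 24% × (19,585.00 − 15,200.00) = 1,880.00 + 24% × 4,385.00 = 2,932.40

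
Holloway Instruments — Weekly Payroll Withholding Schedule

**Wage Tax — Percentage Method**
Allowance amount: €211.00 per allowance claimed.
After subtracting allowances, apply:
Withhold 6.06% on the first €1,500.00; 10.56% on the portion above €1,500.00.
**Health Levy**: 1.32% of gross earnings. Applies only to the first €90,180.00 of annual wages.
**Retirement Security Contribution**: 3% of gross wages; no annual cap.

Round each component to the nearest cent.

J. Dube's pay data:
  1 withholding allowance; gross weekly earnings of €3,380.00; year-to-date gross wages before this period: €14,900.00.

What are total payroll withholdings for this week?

Wage Tax: taxable = €3,380.00 − 1×€211.00 = €3,169.00
  €90.90 + 10.56% × (€3,169.00 − €1,500.00) = €90.90 + 10.56% × €1,669.00 = €267.15
Health Levy: 1.32% × €3,380.00 = €44.62
Retirement Security Contribution: 3% × €3,380.00 = €101.40
Total: €267.15 + €44.62 + €101.40 = €413.17

€413.17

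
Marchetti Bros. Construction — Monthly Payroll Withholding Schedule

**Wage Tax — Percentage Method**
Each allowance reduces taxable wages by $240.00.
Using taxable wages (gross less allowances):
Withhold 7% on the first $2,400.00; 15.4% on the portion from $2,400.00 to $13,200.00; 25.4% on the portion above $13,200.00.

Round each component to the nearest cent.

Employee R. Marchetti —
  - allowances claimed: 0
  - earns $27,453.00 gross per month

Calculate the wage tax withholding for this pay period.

Wage Tax: taxable = $27,453.00
  $1,831.20 + 25.4% × ($27,453.00 − $13,200.00) = $1,831.20 + 25.4% × $14,253.00 = $5,451.46

$5,451.46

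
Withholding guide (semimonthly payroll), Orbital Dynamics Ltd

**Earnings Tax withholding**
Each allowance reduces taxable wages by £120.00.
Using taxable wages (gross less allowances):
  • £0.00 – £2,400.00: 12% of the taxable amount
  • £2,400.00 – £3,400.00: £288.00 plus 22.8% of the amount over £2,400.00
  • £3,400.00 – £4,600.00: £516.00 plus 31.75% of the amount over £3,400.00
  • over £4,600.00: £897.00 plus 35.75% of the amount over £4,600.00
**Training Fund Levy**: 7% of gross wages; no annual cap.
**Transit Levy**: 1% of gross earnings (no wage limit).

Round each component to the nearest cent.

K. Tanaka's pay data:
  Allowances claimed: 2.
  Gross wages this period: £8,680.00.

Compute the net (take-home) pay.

Earnings Tax: taxable = £8,680.00 − 2×£120.00 = £8,440.00
  £897.00 + 35.75% × (£8,440.00 − £4,600.00) = £897.00 + 35.75% × £3,840.00 = £2,269.80
Training Fund Levy: 7% × £8,680.00 = £607.60
Transit Levy: 1% × £8,680.00 = £86.80
Total withheld: £2,269.80 + £607.60 + £86.80 = £2,964.20
Net pay: £8,680.00 − £2,964.20 = £5,715.80

£5,715.80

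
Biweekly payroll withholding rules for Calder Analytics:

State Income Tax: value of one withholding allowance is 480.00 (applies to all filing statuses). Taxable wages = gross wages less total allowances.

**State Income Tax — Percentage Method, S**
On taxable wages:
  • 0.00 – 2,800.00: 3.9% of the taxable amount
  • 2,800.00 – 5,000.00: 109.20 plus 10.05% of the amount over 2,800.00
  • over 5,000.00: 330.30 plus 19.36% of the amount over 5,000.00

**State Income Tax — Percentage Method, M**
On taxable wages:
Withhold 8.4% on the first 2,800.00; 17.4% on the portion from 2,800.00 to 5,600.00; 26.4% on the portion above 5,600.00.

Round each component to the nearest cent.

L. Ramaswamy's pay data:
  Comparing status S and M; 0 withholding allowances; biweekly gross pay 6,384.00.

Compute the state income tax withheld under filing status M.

State Income Tax (M): taxable = 6,384.00
  722.40 + 26.4% × (6,384.00 − 5,600.00) = 722.40 + 26.4% × 784.00 = 929.38

929.38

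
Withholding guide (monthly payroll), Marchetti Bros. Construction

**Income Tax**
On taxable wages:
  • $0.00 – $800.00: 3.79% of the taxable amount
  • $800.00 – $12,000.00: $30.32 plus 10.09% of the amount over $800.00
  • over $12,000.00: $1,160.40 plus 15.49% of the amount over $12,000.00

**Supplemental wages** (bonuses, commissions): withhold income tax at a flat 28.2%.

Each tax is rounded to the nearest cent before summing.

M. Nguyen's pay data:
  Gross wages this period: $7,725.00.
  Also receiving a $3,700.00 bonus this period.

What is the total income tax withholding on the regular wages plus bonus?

Income Tax: taxable = $7,725.00
  $30.32 + 10.09% × ($7,725.00 − $800.00) = $30.32 + 10.09% × $6,925.00 = $729.05
Supplemental (28.2% flat on bonus): 28.2% × $3,700.00 = $1,043.40
Total income tax: $729.05 + $1,043.40 = $1,772.45

$1,772.45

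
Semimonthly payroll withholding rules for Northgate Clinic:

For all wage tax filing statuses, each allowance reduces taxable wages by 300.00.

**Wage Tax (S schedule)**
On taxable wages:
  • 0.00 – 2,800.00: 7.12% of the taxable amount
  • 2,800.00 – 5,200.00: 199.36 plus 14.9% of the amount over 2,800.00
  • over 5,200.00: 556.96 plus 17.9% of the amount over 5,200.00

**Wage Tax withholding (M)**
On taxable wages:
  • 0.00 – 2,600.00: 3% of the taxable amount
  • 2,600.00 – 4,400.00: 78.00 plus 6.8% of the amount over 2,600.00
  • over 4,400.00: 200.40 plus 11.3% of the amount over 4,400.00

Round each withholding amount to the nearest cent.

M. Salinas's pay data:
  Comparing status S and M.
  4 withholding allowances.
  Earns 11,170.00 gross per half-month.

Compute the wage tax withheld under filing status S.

Wage Tax (S): taxable = 11,170.00 − 4×300.00 = 9,970.00
  556.96 + 17.9% × (9,970.00 − 5,200.00) = 556.96 + 17.9% × 4,770.00 = 1,410.79

1,410.79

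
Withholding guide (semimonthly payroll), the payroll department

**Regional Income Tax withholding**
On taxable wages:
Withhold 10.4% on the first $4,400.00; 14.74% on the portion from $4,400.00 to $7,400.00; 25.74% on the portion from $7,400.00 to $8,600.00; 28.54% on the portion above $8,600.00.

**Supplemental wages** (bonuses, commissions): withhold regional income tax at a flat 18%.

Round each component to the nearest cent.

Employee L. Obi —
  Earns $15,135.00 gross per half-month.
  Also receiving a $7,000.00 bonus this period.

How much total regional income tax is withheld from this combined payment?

$4,333.77

Regional Income Tax: taxable = $15,135.00
  $1,208.68 + 28.54% × ($15,135.00 − $8,600.00) = $1,208.68 + 28.54% × $6,535.00 = $3,073.77
Supplemental (18% flat on bonus): 18% × $7,000.00 = $1,260.00
Total regional income tax: $3,073.77 + $1,260.00 = $4,333.77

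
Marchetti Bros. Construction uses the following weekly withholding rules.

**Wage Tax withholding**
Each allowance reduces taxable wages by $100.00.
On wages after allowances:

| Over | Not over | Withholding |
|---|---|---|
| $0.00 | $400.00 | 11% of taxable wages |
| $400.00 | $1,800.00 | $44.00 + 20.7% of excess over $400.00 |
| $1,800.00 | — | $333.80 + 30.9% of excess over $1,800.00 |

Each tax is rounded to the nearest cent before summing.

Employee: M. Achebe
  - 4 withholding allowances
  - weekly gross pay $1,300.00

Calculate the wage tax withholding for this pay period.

Wage Tax: taxable = $1,300.00 − 4×$100.00 = $900.00
  $44.00 + 20.7% × ($900.00 − $400.00) = $44.00 + 20.7% × $500.00 = $147.50

$147.50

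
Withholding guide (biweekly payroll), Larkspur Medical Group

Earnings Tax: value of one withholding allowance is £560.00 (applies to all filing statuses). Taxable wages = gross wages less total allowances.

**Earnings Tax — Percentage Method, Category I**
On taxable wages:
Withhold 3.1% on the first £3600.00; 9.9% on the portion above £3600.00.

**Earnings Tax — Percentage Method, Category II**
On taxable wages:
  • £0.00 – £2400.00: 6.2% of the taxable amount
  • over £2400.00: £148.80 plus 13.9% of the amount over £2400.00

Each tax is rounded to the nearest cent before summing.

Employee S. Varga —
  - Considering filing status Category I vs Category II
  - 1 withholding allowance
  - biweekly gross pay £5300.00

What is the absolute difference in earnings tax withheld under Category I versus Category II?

Earnings Tax (Category I): taxable = £5300.00 − 1×£560.00 = £4740.00
  £111.60 + 9.9% × (£4740.00 − £3600.00) = £111.60 + 9.9% × £1140.00 = £224.46
Earnings Tax (Category II): taxable = £5300.00 − 1×£560.00 = £4740.00
  £148.80 + 13.9% × (£4740.00 − £2400.00) = £148.80 + 13.9% × £2340.00 = £474.06
Difference: |£224.46 − £474.06| = £249.60 (higher under Category II)

£249.60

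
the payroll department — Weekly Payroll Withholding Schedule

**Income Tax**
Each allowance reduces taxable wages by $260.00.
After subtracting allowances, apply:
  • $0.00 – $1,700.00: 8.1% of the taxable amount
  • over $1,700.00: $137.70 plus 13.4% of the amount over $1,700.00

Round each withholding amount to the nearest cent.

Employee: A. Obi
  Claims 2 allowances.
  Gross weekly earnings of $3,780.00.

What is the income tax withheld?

$346.74

Income Tax: taxable = $3,780.00 − 2×$260.00 = $3,260.00
  $137.70 + 13.4% × ($3,260.00 − $1,700.00) = $137.70 + 13.4% × $1,560.00 = $346.74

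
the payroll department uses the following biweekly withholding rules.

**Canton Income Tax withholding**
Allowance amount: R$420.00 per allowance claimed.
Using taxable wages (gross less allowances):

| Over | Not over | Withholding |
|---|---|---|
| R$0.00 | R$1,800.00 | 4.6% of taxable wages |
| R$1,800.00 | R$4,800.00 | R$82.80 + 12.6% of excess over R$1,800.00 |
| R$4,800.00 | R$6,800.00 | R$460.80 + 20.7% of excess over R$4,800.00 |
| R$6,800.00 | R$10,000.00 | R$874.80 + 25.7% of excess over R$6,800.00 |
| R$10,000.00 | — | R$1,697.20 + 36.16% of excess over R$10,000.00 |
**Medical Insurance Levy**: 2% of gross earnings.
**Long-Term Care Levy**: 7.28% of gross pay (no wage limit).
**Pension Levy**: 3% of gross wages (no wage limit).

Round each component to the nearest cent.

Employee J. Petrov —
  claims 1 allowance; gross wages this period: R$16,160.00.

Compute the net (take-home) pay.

Canton Income Tax: taxable = R$16,160.00 − 1×R$420.00 = R$15,740.00
  R$1,697.20 + 36.16% × (R$15,740.00 − R$10,000.00) = R$1,697.20 + 36.16% × R$5,740.00 = R$3,772.78
Medical Insurance Levy: 2% × R$16,160.00 = R$323.20
Long-Term Care Levy: 7.28% × R$16,160.00 = R$1,176.45
Pension Levy: 3% × R$16,160.00 = R$484.80
Total withheld: R$3,772.78 + R$323.20 + R$1,176.45 + R$484.80 = R$5,757.23
Net pay: R$16,160.00 − R$5,757.23 = R$10,402.77

R$10,402.77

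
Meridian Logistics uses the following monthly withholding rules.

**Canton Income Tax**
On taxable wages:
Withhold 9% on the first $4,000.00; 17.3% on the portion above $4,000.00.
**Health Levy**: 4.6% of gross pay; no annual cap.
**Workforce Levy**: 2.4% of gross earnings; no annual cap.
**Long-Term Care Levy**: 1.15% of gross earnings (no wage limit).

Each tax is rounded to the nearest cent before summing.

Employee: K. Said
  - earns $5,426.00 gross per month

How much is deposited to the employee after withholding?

Canton Income Tax: taxable = $5,426.00
  $360.00 + 17.3% × ($5,426.00 − $4,000.00) = $360.00 + 17.3% × $1,426.00 = $606.70
Health Levy: 4.6% × $5,426.00 = $249.60
Workforce Levy: 2.4% × $5,426.00 = $130.22
Long-Term Care Levy: 1.15% × $5,426.00 = $62.40
Total withheld: $606.70 + $249.60 + $130.22 + $62.40 = $1,048.92
Net pay: $5,426.00 − $1,048.92 = $4,377.08

$4,377.08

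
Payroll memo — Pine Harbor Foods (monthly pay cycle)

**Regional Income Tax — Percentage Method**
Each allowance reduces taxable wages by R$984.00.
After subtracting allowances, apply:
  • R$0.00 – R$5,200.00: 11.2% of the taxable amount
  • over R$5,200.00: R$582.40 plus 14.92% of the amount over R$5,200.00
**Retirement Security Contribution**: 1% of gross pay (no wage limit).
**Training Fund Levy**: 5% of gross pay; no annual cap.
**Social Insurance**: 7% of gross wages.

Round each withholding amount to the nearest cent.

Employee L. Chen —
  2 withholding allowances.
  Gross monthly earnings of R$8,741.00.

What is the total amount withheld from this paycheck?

R$1,953.42

Regional Income Tax: taxable = R$8,741.00 − 2×R$984.00 = R$6,773.00
  R$582.40 + 14.92% × (R$6,773.00 − R$5,200.00) = R$582.40 + 14.92% × R$1,573.00 = R$817.09
Retirement Security Contribution: 1% × R$8,741.00 = R$87.41
Training Fund Levy: 5% × R$8,741.00 = R$437.05
Social Insurance: 7% × R$8,741.00 = R$611.87
Total: R$817.09 + R$87.41 + R$437.05 + R$611.87 = R$1,953.42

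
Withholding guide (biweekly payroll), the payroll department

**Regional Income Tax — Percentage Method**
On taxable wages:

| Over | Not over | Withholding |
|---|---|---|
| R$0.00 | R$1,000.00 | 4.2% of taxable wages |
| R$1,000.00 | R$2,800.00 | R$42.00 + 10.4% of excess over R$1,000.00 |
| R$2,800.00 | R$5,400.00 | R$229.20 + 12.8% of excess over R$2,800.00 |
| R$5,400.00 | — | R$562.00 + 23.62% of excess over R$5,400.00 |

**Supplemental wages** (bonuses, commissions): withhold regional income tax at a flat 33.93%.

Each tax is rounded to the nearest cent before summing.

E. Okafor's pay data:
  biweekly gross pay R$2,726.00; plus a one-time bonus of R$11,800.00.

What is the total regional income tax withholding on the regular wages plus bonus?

Regional Income Tax: taxable = R$2,726.00
  R$42.00 + 10.4% × (R$2,726.00 − R$1,000.00) = R$42.00 + 10.4% × R$1,726.00 = R$221.50
Supplemental (33.93% flat on bonus): 33.93% × R$11,800.00 = R$4,003.74
Total regional income tax: R$221.50 + R$4,003.74 = R$4,225.24

R$4,225.24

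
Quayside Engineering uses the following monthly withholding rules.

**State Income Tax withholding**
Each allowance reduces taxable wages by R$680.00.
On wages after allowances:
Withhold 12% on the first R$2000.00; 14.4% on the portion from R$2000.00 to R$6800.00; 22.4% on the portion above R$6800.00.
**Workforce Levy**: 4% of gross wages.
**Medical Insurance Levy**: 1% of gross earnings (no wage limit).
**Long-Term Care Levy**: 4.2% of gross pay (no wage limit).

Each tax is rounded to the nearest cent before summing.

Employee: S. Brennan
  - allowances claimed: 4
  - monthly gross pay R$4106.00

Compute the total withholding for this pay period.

R$544.07

State Income Tax: taxable = R$4106.00 − 4×R$680.00 = R$1386.00
  12% × R$1386.00 = R$166.32
Workforce Levy: 4% × R$4106.00 = R$164.24
Medical Insurance Levy: 1% × R$4106.00 = R$41.06
Long-Term Care Levy: 4.2% × R$4106.00 = R$172.45
Total: R$166.32 + R$164.24 + R$41.06 + R$172.45 = R$544.07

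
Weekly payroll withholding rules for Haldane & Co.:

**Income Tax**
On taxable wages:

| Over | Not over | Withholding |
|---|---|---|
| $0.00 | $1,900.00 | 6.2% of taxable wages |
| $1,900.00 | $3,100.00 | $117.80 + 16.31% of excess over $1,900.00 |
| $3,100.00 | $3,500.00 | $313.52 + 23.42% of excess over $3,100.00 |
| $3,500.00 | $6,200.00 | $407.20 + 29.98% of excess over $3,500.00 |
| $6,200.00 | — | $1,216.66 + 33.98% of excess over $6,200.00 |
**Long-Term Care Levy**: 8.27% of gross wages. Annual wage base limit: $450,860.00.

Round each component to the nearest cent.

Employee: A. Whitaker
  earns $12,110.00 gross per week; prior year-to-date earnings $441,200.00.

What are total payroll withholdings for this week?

$4,023.76

Income Tax: taxable = $12,110.00
  $1,216.66 + 33.98% × ($12,110.00 − $6,200.00) = $1,216.66 + 33.98% × $5,910.00 = $3,224.88
Long-Term Care Levy: cap $450,860.00 − YTD $441,200.00 = $9,660.00 subject; 8.27% × $9,660.00 = $798.88
Total: $3,224.88 + $798.88 = $4,023.76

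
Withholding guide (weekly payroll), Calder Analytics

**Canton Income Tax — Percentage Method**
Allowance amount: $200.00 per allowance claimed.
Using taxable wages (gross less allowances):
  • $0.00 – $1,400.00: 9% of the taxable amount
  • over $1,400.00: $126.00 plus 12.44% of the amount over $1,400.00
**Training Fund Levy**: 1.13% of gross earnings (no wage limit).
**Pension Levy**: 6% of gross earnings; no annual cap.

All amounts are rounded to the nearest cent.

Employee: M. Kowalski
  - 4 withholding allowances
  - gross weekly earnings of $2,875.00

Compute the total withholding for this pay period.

$414.96

Canton Income Tax: taxable = $2,875.00 − 4×$200.00 = $2,075.00
  $126.00 + 12.44% × ($2,075.00 − $1,400.00) = $126.00 + 12.44% × $675.00 = $209.97
Training Fund Levy: 1.13% × $2,875.00 = $32.49
Pension Levy: 6% × $2,875.00 = $172.50
Total: $209.97 + $32.49 + $172.50 = $414.96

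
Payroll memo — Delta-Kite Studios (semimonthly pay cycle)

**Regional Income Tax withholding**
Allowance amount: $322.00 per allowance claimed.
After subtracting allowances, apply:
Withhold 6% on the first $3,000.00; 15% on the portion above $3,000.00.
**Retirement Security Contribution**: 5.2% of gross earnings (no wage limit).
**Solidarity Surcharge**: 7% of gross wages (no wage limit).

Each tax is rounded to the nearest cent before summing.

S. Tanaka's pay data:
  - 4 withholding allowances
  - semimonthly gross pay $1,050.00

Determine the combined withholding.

Regional Income Tax: taxable = $1,050.00 − 4×$322.00 = $-238.00
  Taxable ≤ 0 → $0.00
Retirement Security Contribution: 5.2% × $1,050.00 = $54.60
Solidarity Surcharge: 7% × $1,050.00 = $73.50
Total: $0.00 + $54.60 + $73.50 = $128.10

$128.10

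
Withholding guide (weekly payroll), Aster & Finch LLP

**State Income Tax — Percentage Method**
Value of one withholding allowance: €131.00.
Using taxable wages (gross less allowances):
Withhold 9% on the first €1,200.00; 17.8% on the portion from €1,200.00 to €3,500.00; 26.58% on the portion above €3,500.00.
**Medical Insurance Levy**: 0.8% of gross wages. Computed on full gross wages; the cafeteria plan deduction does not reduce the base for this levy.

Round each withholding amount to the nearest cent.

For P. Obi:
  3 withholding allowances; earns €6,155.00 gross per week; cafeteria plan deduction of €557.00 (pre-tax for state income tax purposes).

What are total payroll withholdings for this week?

€1,019.83

State Income Tax: taxable = €6,155.00 − €557.00 − 3×€131.00 = €5,205.00
  €517.40 + 26.58% × (€5,205.00 − €3,500.00) = €517.40 + 26.58% × €1,705.00 = €970.59
Medical Insurance Levy: 0.8% × €6,155.00 = €49.24
Total: €970.59 + €49.24 = €1,019.83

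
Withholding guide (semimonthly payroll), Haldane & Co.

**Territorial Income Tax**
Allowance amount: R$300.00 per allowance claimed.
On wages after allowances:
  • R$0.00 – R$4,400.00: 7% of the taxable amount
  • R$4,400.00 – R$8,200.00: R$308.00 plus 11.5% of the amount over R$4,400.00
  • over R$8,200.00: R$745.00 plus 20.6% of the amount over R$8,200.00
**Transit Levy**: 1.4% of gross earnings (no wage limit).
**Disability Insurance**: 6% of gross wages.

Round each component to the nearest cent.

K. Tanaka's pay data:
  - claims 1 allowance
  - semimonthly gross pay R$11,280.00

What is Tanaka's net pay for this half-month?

R$9,127.60

Territorial Income Tax: taxable = R$11,280.00 − 1×R$300.00 = R$10,980.00
  R$745.00 + 20.6% × (R$10,980.00 − R$8,200.00) = R$745.00 + 20.6% × R$2,780.00 = R$1,317.68
Transit Levy: 1.4% × R$11,280.00 = R$157.92
Disability Insurance: 6% × R$11,280.00 = R$676.80
Total withheld: R$1,317.68 + R$157.92 + R$676.80 = R$2,152.40
Net pay: R$11,280.00 − R$2,152.40 = R$9,127.60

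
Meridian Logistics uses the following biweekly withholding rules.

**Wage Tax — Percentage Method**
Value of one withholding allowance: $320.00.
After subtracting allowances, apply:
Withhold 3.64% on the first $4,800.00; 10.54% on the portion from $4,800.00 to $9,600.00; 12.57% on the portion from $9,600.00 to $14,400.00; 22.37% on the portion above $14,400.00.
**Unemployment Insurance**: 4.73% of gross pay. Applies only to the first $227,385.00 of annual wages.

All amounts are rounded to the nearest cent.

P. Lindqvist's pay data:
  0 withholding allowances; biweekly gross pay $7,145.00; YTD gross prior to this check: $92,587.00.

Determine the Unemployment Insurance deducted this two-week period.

Unemployment Insurance: 4.73% × $7,145.00 = $337.96

$337.96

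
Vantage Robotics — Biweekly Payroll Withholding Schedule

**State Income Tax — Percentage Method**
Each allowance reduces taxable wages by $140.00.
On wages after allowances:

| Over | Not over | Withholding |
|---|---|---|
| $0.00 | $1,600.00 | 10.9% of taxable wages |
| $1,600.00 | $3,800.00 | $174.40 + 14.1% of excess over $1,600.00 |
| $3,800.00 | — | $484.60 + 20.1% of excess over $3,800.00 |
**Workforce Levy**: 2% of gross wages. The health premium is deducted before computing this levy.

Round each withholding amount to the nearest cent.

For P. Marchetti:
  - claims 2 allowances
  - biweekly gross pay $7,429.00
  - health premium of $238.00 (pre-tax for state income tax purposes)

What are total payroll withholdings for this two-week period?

$1,253.73

State Income Tax: taxable = $7,429.00 − $238.00 − 2×$140.00 = $6,911.00
  $484.60 + 20.1% × ($6,911.00 − $3,800.00) = $484.60 + 20.1% × $3,111.00 = $1,109.91
Workforce Levy: 2% × $7,191.00 = $143.82
Total: $1,109.91 + $143.82 = $1,253.73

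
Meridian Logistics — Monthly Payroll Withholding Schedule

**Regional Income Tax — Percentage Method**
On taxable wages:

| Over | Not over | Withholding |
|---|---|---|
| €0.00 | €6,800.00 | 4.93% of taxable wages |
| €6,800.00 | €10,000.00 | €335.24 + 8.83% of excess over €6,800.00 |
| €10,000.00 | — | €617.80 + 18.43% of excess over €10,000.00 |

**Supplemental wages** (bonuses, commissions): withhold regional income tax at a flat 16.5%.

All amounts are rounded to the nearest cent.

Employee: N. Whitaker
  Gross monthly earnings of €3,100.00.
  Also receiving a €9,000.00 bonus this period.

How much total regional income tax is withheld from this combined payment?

Regional Income Tax: taxable = €3,100.00
  4.93% × €3,100.00 = €152.83
Supplemental (16.5% flat on bonus): 16.5% × €9,000.00 = €1,485.00
Total regional income tax: €152.83 + €1,485.00 = €1,637.83

€1,637.83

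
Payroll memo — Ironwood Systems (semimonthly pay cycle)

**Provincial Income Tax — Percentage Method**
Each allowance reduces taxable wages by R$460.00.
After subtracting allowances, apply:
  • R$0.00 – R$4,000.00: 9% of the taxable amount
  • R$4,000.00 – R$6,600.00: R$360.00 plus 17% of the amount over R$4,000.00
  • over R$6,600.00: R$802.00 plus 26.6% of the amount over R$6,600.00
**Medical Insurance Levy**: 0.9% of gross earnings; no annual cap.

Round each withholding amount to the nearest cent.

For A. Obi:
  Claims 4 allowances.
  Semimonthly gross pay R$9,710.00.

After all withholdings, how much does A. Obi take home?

R$8,482.79

Provincial Income Tax: taxable = R$9,710.00 − 4×R$460.00 = R$7,870.00
  R$802.00 + 26.6% × (R$7,870.00 − R$6,600.00) = R$802.00 + 26.6% × R$1,270.00 = R$1,139.82
Medical Insurance Levy: 0.9% × R$9,710.00 = R$87.39
Total withheld: R$1,139.82 + R$87.39 = R$1,227.21
Net pay: R$9,710.00 − R$1,227.21 = R$8,482.79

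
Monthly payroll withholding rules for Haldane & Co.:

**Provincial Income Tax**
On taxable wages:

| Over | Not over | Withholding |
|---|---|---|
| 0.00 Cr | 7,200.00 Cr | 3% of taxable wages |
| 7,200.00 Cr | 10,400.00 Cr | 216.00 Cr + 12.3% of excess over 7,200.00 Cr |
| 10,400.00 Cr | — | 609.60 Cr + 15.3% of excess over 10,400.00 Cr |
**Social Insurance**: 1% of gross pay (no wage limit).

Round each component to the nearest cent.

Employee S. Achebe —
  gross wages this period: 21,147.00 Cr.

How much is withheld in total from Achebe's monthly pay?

2,465.36 Cr

Provincial Income Tax: taxable = 21,147.00 Cr
  609.60 Cr + 15.3% × (21,147.00 Cr − 10,400.00 Cr) = 609.60 Cr + 15.3% × 10,747.00 Cr = 2,253.89 Cr
Social Insurance: 1% × 21,147.00 Cr = 211.47 Cr
Total: 2,253.89 Cr + 211.47 Cr = 2,465.36 Cr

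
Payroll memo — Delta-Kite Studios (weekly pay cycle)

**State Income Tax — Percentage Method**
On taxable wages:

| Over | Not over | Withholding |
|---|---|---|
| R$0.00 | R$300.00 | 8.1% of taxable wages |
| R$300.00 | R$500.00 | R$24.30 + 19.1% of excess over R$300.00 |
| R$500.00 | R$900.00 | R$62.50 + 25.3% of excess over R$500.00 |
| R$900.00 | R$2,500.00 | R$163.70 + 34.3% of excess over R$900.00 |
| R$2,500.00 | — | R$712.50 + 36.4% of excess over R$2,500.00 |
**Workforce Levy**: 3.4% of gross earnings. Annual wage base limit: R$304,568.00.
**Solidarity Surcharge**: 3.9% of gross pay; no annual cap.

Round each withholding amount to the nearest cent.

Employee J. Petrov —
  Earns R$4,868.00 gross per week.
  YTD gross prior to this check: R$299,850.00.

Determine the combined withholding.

State Income Tax: taxable = R$4,868.00
  R$712.50 + 36.4% × (R$4,868.00 − R$2,500.00) = R$712.50 + 36.4% × R$2,368.00 = R$1,574.45
Workforce Levy: cap R$304,568.00 − YTD R$299,850.00 = R$4,718.00 subject; 3.4% × R$4,718.00 = R$160.41
Solidarity Surcharge: 3.9% × R$4,868.00 = R$189.85
Total: R$1,574.45 + R$160.41 + R$189.85 = R$1,924.71

R$1,924.71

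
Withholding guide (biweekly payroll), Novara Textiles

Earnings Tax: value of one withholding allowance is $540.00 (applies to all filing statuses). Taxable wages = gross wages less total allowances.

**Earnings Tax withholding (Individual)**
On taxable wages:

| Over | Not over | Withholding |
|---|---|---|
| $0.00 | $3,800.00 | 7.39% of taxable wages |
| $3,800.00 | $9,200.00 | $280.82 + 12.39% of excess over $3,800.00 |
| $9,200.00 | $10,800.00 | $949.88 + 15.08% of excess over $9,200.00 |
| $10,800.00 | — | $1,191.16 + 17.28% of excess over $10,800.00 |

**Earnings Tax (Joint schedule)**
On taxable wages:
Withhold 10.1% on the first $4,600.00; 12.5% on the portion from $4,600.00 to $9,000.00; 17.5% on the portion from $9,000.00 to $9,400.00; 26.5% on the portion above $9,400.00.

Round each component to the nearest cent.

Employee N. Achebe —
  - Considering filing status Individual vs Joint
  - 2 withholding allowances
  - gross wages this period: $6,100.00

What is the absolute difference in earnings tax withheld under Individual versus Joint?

$85.12

Earnings Tax (Individual): taxable = $6,100.00 − 2×$540.00 = $5,020.00
  $280.82 + 12.39% × ($5,020.00 − $3,800.00) = $280.82 + 12.39% × $1,220.00 = $431.98
Earnings Tax (Joint): taxable = $6,100.00 − 2×$540.00 = $5,020.00
  $464.60 + 12.5% × ($5,020.00 − $4,600.00) = $464.60 + 12.5% × $420.00 = $517.10
Difference: |$431.98 − $517.10| = $85.12 (higher under Joint)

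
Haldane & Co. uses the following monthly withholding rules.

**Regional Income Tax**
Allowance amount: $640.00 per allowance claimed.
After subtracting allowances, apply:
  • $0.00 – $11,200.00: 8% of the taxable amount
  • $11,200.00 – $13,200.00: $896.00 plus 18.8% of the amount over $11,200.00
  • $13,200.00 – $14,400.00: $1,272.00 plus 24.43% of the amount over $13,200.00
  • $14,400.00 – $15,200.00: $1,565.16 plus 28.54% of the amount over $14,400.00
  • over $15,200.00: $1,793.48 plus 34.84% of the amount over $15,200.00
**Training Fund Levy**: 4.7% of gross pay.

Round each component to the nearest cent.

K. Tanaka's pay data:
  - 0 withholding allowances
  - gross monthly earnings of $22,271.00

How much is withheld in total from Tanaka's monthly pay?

$5,303.76

Regional Income Tax: taxable = $22,271.00
  $1,793.48 + 34.84% × ($22,271.00 − $15,200.00) = $1,793.48 + 34.84% × $7,071.00 = $4,257.02
Training Fund Levy: 4.7% × $22,271.00 = $1,046.74
Total: $4,257.02 + $1,046.74 = $5,303.76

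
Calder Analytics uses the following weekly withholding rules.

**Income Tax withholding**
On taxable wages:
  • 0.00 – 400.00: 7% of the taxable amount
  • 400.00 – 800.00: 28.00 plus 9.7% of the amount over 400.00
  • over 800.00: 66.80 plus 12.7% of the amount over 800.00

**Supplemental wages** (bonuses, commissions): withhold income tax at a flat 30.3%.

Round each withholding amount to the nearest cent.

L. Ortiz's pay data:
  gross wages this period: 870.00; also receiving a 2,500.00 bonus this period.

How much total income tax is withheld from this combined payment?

833.19

Income Tax: taxable = 870.00
  66.80 + 12.7% × (870.00 − 800.00) = 66.80 + 12.7% × 70.00 = 75.69
Supplemental (30.3% flat on bonus): 30.3% × 2,500.00 = 757.50
Total income tax: 75.69 + 757.50 = 833.19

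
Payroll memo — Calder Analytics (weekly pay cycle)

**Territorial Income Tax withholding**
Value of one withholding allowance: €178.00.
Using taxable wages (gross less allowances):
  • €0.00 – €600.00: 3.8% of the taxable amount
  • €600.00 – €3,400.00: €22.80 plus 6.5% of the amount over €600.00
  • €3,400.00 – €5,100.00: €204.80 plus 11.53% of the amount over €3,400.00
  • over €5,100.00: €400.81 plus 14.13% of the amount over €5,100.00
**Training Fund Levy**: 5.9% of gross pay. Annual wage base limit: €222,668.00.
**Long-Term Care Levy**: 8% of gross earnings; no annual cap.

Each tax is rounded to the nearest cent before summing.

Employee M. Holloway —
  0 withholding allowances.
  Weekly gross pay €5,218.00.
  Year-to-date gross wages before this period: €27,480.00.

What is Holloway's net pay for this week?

Territorial Income Tax: taxable = €5,218.00
  €400.81 + 14.13% × (€5,218.00 − €5,100.00) = €400.81 + 14.13% × €118.00 = €417.48
Training Fund Levy: 5.9% × €5,218.00 = €307.86
Long-Term Care Levy: 8% × €5,218.00 = €417.44
Total withheld: €417.48 + €307.86 + €417.44 = €1,142.78
Net pay: €5,218.00 − €1,142.78 = €4,075.22

€4,075.22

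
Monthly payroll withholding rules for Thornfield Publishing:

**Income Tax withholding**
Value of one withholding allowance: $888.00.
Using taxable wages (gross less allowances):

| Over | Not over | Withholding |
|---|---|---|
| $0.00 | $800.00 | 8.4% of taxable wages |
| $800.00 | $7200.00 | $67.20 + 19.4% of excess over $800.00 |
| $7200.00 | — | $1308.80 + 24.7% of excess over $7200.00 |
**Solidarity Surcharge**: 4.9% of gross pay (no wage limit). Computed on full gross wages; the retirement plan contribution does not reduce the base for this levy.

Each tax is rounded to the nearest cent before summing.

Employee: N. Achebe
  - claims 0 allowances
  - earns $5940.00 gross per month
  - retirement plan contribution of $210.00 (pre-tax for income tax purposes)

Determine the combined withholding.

Income Tax: taxable = $5940.00 − $210.00 = $5730.00
  $67.20 + 19.4% × ($5730.00 − $800.00) = $67.20 + 19.4% × $4930.00 = $1023.62
Solidarity Surcharge: 4.9% × $5940.00 = $291.06
Total: $1023.62 + $291.06 = $1314.68

$1314.68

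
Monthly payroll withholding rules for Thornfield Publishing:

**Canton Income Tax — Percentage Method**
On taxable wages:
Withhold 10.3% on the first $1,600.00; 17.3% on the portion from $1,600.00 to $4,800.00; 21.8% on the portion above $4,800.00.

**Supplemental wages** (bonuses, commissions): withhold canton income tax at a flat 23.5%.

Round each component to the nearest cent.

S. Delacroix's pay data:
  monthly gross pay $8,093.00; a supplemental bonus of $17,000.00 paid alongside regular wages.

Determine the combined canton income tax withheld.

$5,431.27

Canton Income Tax: taxable = $8,093.00
  $718.40 + 21.8% × ($8,093.00 − $4,800.00) = $718.40 + 21.8% × $3,293.00 = $1,436.27
Supplemental (23.5% flat on bonus): 23.5% × $17,000.00 = $3,995.00
Total canton income tax: $1,436.27 + $3,995.00 = $5,431.27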